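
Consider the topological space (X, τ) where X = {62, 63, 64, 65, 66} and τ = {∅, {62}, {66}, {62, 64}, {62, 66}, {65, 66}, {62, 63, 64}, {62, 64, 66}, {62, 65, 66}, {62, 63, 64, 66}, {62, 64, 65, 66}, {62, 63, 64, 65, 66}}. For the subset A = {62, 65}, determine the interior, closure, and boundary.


int(A) = {62}, cl(A) = {62, 63, 64, 65}, ∂A = {63, 64, 65}.

Closed sets in (X, τ) are complements of opens:
  closed(X, τ) = {∅, {63}, {65}, {63, 64}, {63, 65}, {65, 66}, {62, 63, 64}, {63, 64, 65}, {63, 65, 66}, {62, 63, 64, 65}, {63, 64, 65, 66}, {62, 63, 64, 65, 66}}.
int(A) = ⋃ {U ∈ τ : U ⊆ A}. Opens contained in A: ∅, {62}.
Taking the union of these: int(A) = {62}.
cl(A) = ⋂ {C closed : A ⊆ C}. Closed sets containing A: {62, 63, 64, 65}, {62, 63, 64, 65, 66}.
Intersecting these: cl(A) = {62, 63, 64, 65}.
∂A = cl(A) ∖ int(A) = {62, 63, 64, 65} ∖ {62} = {63, 64, 65}.


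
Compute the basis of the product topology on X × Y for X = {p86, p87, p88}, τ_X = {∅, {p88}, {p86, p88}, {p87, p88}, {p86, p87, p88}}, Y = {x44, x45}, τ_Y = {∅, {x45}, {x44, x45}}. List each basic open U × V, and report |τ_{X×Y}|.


Basis B = {∅ × ∅, {p88} × {x45}, {p86, p88} × {x45}, {p87, p88} × {x45}, {p88} × {x44, x45}, {p86, p87, p88} × {x45}, {p86, p88} × {x44, x45}, {p87, p88} × {x44, x45}, {p86, p87, p88} × {x44, x45}}; |τ_{X×Y}| = 14.

Enumerate products U × V with U ∈ τ_X, V ∈ τ_Y (deduplicated):
  ∅ × ∅ = {} (∅)
  {p88} × {x45} = {(p88,x45)}
  {p86, p88} × {x45} = {(p86,x45), (p88,x45)}
  {p87, p88} × {x45} = {(p87,x45), (p88,x45)}
  {p88} × {x44, x45} = {(p88,x44), (p88,x45)}
  {p86, p87, p88} × {x45} = {(p86,x45), (p87,x45), (p88,x45)}
  {p86, p88} × {x44, x45} = {(p86,x44), (p86,x45), (p88,x44), (p88,x45)}
  {p87, p88} × {x44, x45} = {(p87,x44), (p87,x45), (p88,x44), (p88,x45)}
  {p86, p87, p88} × {x44, x45} = {(p86,x44), (p86,x45), (p87,x44), (p87,x45), (p88,x44), (p88,x45)}
These 9 distinct sets form the basis B.
Close under arbitrary unions to get τ_{X×Y}; counting gives |τ_{X×Y}| = 14.


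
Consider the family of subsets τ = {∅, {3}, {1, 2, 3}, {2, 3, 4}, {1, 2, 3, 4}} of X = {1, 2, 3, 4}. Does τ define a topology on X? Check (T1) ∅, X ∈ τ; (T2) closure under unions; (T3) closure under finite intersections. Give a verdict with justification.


τ is NOT a topology on X.

Axiom (T1): ∅ ∈ τ? Yes; X ∈ τ? Yes.
Axiom (T2/T3): check pairwise unions and intersections of members of τ.
Counterexample for (T3): {1, 2, 3} ∩ {2, 3, 4} = {2, 3} ∉ τ. Therefore τ is NOT a topology.


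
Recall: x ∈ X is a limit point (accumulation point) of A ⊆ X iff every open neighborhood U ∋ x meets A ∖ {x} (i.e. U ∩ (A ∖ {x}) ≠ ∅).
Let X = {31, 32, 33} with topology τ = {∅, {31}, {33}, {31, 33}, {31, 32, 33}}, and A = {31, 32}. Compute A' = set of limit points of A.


A' = {32}

For each x ∈ X, list the open sets U ∈ τ with x ∈ U, then check whether U ∩ (A ∖ {x}) ≠ ∅ for every such U.
  x = 31: open {31} ∋ x has {31} ∩ (A ∖ {31}) = ∅, so x is NOT a limit point.
  x = 32: opens ∋ x are {31, 32, 33}; each meets A ∖ {32}, so x IS a limit point.
  x = 33: open {33} ∋ x has {33} ∩ (A ∖ {33}) = ∅, so x is NOT a limit point.
Collecting: A' = {32}.


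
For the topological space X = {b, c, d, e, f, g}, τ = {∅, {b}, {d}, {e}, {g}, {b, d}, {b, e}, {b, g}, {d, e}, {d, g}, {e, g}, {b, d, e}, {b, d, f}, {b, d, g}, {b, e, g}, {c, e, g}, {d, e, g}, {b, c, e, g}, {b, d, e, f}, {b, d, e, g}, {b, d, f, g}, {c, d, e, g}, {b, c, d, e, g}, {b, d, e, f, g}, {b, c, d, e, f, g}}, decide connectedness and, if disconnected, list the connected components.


(X, τ) is disconnected; components = [{b, d, f}, {c, e, g}].

Find clopen sets (U ∈ τ with X ∖ U ∈ τ):
  U = ∅, X ∖ U = {b, c, d, e, f, g} — both open, so U is clopen.
  U = {b, d, f}, X ∖ U = {c, e, g} — both open, so U is clopen.
  U = {c, e, g}, X ∖ U = {b, d, f} — both open, so U is clopen.
  U = {b, c, d, e, f, g}, X ∖ U = ∅ — both open, so U is clopen.
Nontrivial clopen(s) exist: e.g. {c, e, g}. So (X, τ) is disconnected.
Compute connected components by grouping points that agree on all clopens:
  component: {b, d, f}
  component: {c, e, g}


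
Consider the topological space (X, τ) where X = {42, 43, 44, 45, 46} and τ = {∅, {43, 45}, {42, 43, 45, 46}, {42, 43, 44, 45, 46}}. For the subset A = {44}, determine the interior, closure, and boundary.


int(A) = ∅, cl(A) = {44}, ∂A = {44}.

Closed sets in (X, τ) are complements of opens:
  closed(X, τ) = {∅, {44}, {42, 44, 46}, {42, 43, 44, 45, 46}}.
int(A) = ⋃ {U ∈ τ : U ⊆ A}. Opens contained in A: ∅.
Taking the union of these: int(A) = ∅.
cl(A) = ⋂ {C closed : A ⊆ C}. Closed sets containing A: {44}, {42, 44, 46}, {42, 43, 44, 45, 46}.
Intersecting these: cl(A) = {44}.
∂A = cl(A) ∖ int(A) = {44} ∖ ∅ = {44}.


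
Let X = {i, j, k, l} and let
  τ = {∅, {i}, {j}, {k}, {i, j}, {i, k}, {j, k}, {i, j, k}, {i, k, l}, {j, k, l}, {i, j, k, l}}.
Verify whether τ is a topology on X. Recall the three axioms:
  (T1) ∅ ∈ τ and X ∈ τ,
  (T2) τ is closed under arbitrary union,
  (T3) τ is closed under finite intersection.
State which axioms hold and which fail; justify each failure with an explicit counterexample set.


τ is NOT a topology on X.

Axiom (T1): ∅ ∈ τ? Yes; X ∈ τ? Yes.
Axiom (T2/T3): check pairwise unions and intersections of members of τ.
Counterexample for (T3): {i, k, l} ∩ {j, k, l} = {k, l} ∉ τ. Therefore τ is NOT a topology.


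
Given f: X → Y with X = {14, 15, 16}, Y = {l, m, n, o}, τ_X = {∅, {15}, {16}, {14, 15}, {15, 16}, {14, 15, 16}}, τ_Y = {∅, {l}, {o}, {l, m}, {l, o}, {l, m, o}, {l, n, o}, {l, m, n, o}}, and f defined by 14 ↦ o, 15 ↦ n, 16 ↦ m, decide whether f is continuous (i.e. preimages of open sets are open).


f is NOT continuous.

Compute f^{-1}(U) for each U ∈ τ_Y:
  U = ∅: f^{-1}(U) = ∅ ∈ τ_X ✓.
  U = {l}: f^{-1}(U) = ∅ ∈ τ_X ✓.
  U = {o}: f^{-1}(U) = {14} ∉ τ_X ✗.
  U = {l, m}: f^{-1}(U) = {16} ∈ τ_X ✓.
  U = {l, o}: f^{-1}(U) = {14} ∉ τ_X ✗.
  U = {l, m, o}: f^{-1}(U) = {14, 16} ∉ τ_X ✗.
  U = {l, n, o}: f^{-1}(U) = {14, 15} ∈ τ_X ✓.
  U = {l, m, n, o}: f^{-1}(U) = {14, 15, 16} ∈ τ_X ✓.
Found U = {o} with f^{-1}(U) = {14} not in τ_X. Therefore f is NOT continuous.


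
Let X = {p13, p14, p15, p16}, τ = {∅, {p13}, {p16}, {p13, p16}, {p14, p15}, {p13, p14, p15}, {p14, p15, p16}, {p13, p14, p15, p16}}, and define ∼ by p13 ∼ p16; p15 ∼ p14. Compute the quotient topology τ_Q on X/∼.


X/∼ = {[p13=p16], [p14=p15]}; |τ_Q| = 4.

Equivalence classes: [p13=p16], [p14=p15].
Quotient map π: X → X/∼ sends p13 ↦ [p13=p16], p14 ↦ [p14=p15], p15 ↦ [p14=p15], p16 ↦ [p13=p16].
For each subset V ⊆ X/∼, compute π^{-1}(V) ⊆ X and check whether π^{-1}(V) ∈ τ. V is open in τ_Q iff π^{-1}(V) ∈ τ.
  V = {}: π^{-1}(V) = ∅ ∈ τ ✓.
  V = {[p13=p16]}: π^{-1}(V) = {p13, p16} ∈ τ ✓.
  V = {[p14=p15]}: π^{-1}(V) = {p14, p15} ∈ τ ✓.
  V = {[p13=p16], [p14=p15]}: π^{-1}(V) = {p13, p14, p15, p16} ∈ τ ✓.
Open sets in the quotient: τ_Q = {{}, {[p13=p16]}, {[p14=p15]}, {[p13=p16], [p14=p15]}} (4 elements).


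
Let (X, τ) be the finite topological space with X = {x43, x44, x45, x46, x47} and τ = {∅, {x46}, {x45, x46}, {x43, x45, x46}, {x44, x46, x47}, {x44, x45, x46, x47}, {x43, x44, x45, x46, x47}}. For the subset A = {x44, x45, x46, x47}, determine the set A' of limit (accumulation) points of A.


A' = {x43, x44, x45, x47}

For each x ∈ X, list the open sets U ∈ τ with x ∈ U, then check whether U ∩ (A ∖ {x}) ≠ ∅ for every such U.
  x = x43: opens ∋ x are {x43, x45, x46}, {x43, x44, x45, x46, x47}; each meets A ∖ {x43}, so x IS a limit point.
  x = x44: opens ∋ x are {x44, x46, x47}, {x44, x45, x46, x47}, {x43, x44, x45, x46, x47}; each meets A ∖ {x44}, so x IS a limit point.
  x = x45: opens ∋ x are {x45, x46}, {x43, x45, x46}, {x44, x45, x46, x47}, {x43, x44, x45, x46, x47}; each meets A ∖ {x45}, so x IS a limit point.
  x = x46: open {x46} ∋ x has {x46} ∩ (A ∖ {x46}) = ∅, so x is NOT a limit point.
  x = x47: opens ∋ x are {x44, x46, x47}, {x44, x45, x46, x47}, {x43, x44, x45, x46, x47}; each meets A ∖ {x47}, so x IS a limit point.
Collecting: A' = {x43, x44, x45, x47}.


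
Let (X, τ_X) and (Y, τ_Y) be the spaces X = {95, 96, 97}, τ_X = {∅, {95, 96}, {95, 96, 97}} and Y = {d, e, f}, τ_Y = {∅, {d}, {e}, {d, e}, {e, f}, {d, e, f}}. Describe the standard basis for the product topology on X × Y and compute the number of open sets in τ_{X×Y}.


Basis B = {∅ × ∅, {95, 96} × {d}, {95, 96} × {e}, {95, 96, 97} × {d}, {95, 96, 97} × {e}, {95, 96} × {d, e}, {95, 96} × {e, f}, {95, 96} × {d, e, f}, {95, 96, 97} × {d, e}, {95, 96, 97} × {e, f}, {95, 96, 97} × {d, e, f}}; |τ_{X×Y}| = 18.

Enumerate products U × V with U ∈ τ_X, V ∈ τ_Y (deduplicated):
  ∅ × ∅ = {} (∅)
  {95, 96} × {d} = {(95,d), (96,d)}
  {95, 96} × {e} = {(95,e), (96,e)}
  {95, 96, 97} × {d} = {(95,d), (96,d), (97,d)}
  {95, 96, 97} × {e} = {(95,e), (96,e), (97,e)}
  {95, 96} × {d, e} = {(95,d), (95,e), (96,d), (96,e)}
  {95, 96} × {e, f} = {(95,e), (95,f), (96,e), (96,f)}
  {95, 96} × {d, e, f} = {(95,d), (95,e), (95,f), (96,d), (96,e), (96,f)}
  {95, 96, 97} × {d, e} = {(95,d), (95,e), (96,d), (96,e), (97,d), (97,e)}
  {95, 96, 97} × {e, f} = {(95,e), (95,f), (96,e), (96,f), (97,e), (97,f)}
  {95, 96, 97} × {d, e, f} = {(95,d), (95,e), (95,f), (96,d), (96,e), (96,f), (97,d), (97,e), (97,f)}
These 11 distinct sets form the basis B.
Close under arbitrary unions to get τ_{X×Y}; counting gives |τ_{X×Y}| = 18.


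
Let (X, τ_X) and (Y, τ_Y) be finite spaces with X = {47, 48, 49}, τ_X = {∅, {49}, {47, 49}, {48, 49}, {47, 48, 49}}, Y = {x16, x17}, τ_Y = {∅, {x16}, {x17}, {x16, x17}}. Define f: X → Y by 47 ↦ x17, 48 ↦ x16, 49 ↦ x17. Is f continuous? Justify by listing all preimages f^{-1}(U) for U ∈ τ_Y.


f is NOT continuous.

Compute f^{-1}(U) for each U ∈ τ_Y:
  U = ∅: f^{-1}(U) = ∅ ∈ τ_X ✓.
  U = {x16}: f^{-1}(U) = {48} ∉ τ_X ✗.
  U = {x17}: f^{-1}(U) = {47, 49} ∈ τ_X ✓.
  U = {x16, x17}: f^{-1}(U) = {47, 48, 49} ∈ τ_X ✓.
Found U = {x16} with f^{-1}(U) = {48} not in τ_X. Therefore f is NOT continuous.


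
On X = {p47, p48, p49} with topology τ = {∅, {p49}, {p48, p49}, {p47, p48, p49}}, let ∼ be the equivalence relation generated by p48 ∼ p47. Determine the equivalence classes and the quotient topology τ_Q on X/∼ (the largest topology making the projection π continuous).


X/∼ = {[p47=p48], [p49]}; |τ_Q| = 3.

Equivalence classes: [p47=p48], [p49].
Quotient map π: X → X/∼ sends p47 ↦ [p47=p48], p48 ↦ [p47=p48], p49 ↦ [p49].
For each subset V ⊆ X/∼, compute π^{-1}(V) ⊆ X and check whether π^{-1}(V) ∈ τ. V is open in τ_Q iff π^{-1}(V) ∈ τ.
  V = {}: π^{-1}(V) = ∅ ∈ τ ✓.
  V = {[p47=p48]}: π^{-1}(V) = {p47, p48} ∉ τ ✗.
  V = {[p49]}: π^{-1}(V) = {p49} ∈ τ ✓.
  V = {[p47=p48], [p49]}: π^{-1}(V) = {p47, p48, p49} ∈ τ ✓.
Open sets in the quotient: τ_Q = {{}, {[p49]}, {[p47=p48], [p49]}} (3 elements).


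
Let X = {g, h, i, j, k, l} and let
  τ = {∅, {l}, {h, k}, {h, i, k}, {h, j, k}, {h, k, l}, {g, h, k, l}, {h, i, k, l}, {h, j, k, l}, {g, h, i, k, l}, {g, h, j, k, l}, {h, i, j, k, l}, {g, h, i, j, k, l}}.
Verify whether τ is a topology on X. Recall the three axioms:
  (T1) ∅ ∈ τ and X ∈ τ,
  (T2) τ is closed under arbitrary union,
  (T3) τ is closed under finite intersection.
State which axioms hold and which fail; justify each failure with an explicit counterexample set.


τ is NOT a topology on X.

Axiom (T1): ∅ ∈ τ? Yes; X ∈ τ? Yes.
Axiom (T2/T3): check pairwise unions and intersections of members of τ.
Counterexample for (T2): {h, i, k} ∪ {h, j, k} = {h, i, j, k} ∉ τ. Therefore τ is NOT a topology.


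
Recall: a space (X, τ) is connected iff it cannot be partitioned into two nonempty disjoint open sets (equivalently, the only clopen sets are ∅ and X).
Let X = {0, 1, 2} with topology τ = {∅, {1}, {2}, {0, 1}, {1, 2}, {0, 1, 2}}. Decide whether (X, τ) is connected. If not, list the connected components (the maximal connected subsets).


(X, τ) is disconnected; components = [{2}, {0, 1}].

Find clopen sets (U ∈ τ with X ∖ U ∈ τ):
  U = ∅, X ∖ U = {0, 1, 2} — both open, so U is clopen.
  U = {2}, X ∖ U = {0, 1} — both open, so U is clopen.
  U = {0, 1}, X ∖ U = {2} — both open, so U is clopen.
  U = {0, 1, 2}, X ∖ U = ∅ — both open, so U is clopen.
Nontrivial clopen(s) exist: e.g. {2}. So (X, τ) is disconnected.
Compute connected components by grouping points that agree on all clopens:
  component: {2}
  component: {0, 1}


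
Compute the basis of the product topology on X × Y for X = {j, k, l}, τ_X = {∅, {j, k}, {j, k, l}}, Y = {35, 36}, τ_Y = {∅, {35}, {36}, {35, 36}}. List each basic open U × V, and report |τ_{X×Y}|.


Basis B = {∅ × ∅, {j, k} × {35}, {j, k} × {36}, {j, k, l} × {35}, {j, k, l} × {36}, {j, k} × {35, 36}, {j, k, l} × {35, 36}}; |τ_{X×Y}| = 9.

Enumerate products U × V with U ∈ τ_X, V ∈ τ_Y (deduplicated):
  ∅ × ∅ = {} (∅)
  {j, k} × {35} = {(j,35), (k,35)}
  {j, k} × {36} = {(j,36), (k,36)}
  {j, k, l} × {35} = {(j,35), (k,35), (l,35)}
  {j, k, l} × {36} = {(j,36), (k,36), (l,36)}
  {j, k} × {35, 36} = {(j,35), (j,36), (k,35), (k,36)}
  {j, k, l} × {35, 36} = {(j,35), (j,36), (k,35), (k,36), (l,35), (l,36)}
These 7 distinct sets form the basis B.
Close under arbitrary unions to get τ_{X×Y}; counting gives |τ_{X×Y}| = 9.


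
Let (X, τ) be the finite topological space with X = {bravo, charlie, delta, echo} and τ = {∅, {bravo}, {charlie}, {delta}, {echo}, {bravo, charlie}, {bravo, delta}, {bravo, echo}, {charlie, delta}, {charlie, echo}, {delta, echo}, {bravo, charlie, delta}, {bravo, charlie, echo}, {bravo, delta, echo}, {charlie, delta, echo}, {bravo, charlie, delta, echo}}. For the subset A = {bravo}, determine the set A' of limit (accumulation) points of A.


A' = ∅

For each x ∈ X, list the open sets U ∈ τ with x ∈ U, then check whether U ∩ (A ∖ {x}) ≠ ∅ for every such U.
  x = bravo: open {bravo} ∋ x has {bravo} ∩ (A ∖ {bravo}) = ∅, so x is NOT a limit point.
  x = charlie: open {charlie} ∋ x has {charlie} ∩ (A ∖ {charlie}) = ∅, so x is NOT a limit point.
  x = delta: open {delta} ∋ x has {delta} ∩ (A ∖ {delta}) = ∅, so x is NOT a limit point.
  x = echo: open {echo} ∋ x has {echo} ∩ (A ∖ {echo}) = ∅, so x is NOT a limit point.
Collecting: A' = ∅.


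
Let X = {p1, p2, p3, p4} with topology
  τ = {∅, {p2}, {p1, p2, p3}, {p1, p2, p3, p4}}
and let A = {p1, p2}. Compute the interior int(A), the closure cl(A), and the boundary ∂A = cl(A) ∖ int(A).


int(A) = {p2}, cl(A) = {p1, p2, p3, p4}, ∂A = {p1, p3, p4}.

Closed sets in (X, τ) are complements of opens:
  closed(X, τ) = {∅, {p4}, {p1, p3, p4}, {p1, p2, p3, p4}}.
int(A) = ⋃ {U ∈ τ : U ⊆ A}. Opens contained in A: ∅, {p2}.
Taking the union of these: int(A) = {p2}.
cl(A) = ⋂ {C closed : A ⊆ C}. Closed sets containing A: {p1, p2, p3, p4}.
Intersecting these: cl(A) = {p1, p2, p3, p4}.
∂A = cl(A) ∖ int(A) = {p1, p2, p3, p4} ∖ {p2} = {p1, p3, p4}.


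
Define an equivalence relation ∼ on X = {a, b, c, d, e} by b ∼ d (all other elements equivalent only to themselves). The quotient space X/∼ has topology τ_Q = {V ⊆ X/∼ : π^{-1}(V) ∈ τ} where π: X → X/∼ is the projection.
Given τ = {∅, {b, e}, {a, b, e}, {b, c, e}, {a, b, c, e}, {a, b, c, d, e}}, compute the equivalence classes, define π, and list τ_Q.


X/∼ = {[a], [b=d], [c], [e]}; |τ_Q| = 2.

Equivalence classes: [a], [b=d], [c], [e].
Quotient map π: X → X/∼ sends a ↦ [a], b ↦ [b=d], c ↦ [c], d ↦ [b=d], e ↦ [e].
For each subset V ⊆ X/∼, compute π^{-1}(V) ⊆ X and check whether π^{-1}(V) ∈ τ. V is open in τ_Q iff π^{-1}(V) ∈ τ.
  V = {}: π^{-1}(V) = ∅ ∈ τ ✓.
  V = {[a]}: π^{-1}(V) = {a} ∉ τ ✗.
  V = {[b=d]}: π^{-1}(V) = {b, d} ∉ τ ✗.
  V = {[a], [b=d]}: π^{-1}(V) = {a, b, d} ∉ τ ✗.
  V = {[c]}: π^{-1}(V) = {c} ∉ τ ✗.
  V = {[a], [c]}: π^{-1}(V) = {a, c} ∉ τ ✗.
  V = {[b=d], [c]}: π^{-1}(V) = {b, c, d} ∉ τ ✗.
  V = {[a], [b=d], [c]}: π^{-1}(V) = {a, b, c, d} ∉ τ ✗.
  V = {[e]}: π^{-1}(V) = {e} ∉ τ ✗.
  V = {[a], [e]}: π^{-1}(V) = {a, e} ∉ τ ✗.
  V = {[b=d], [e]}: π^{-1}(V) = {b, d, e} ∉ τ ✗.
  V = {[a], [b=d], [e]}: π^{-1}(V) = {a, b, d, e} ∉ τ ✗.
  V = {[c], [e]}: π^{-1}(V) = {c, e} ∉ τ ✗.
  V = {[a], [c], [e]}: π^{-1}(V) = {a, c, e} ∉ τ ✗.
  V = {[b=d], [c], [e]}: π^{-1}(V) = {b, c, d, e} ∉ τ ✗.
  V = {[a], [b=d], [c], [e]}: π^{-1}(V) = {a, b, c, d, e} ∈ τ ✓.
Open sets in the quotient: τ_Q = {{}, {[a], [b=d], [c], [e]}} (2 elements).


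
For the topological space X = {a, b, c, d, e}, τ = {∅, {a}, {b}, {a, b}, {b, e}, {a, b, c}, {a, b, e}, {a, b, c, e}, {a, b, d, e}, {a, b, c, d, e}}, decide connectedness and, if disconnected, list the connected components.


(X, τ) is connected.

Find clopen sets (U ∈ τ with X ∖ U ∈ τ):
  U = ∅, X ∖ U = {a, b, c, d, e} — both open, so U is clopen.
  U = {a, b, c, d, e}, X ∖ U = ∅ — both open, so U is clopen.
Only trivial clopens (∅ and X) exist, so (X, τ) is connected.
Compute connected components by grouping points that agree on all clopens:
  component: {a, b, c, d, e}


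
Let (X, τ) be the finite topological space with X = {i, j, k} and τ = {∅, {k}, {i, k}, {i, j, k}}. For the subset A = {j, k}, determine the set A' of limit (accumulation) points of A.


A' = {i, j}

For each x ∈ X, list the open sets U ∈ τ with x ∈ U, then check whether U ∩ (A ∖ {x}) ≠ ∅ for every such U.
  x = i: opens ∋ x are {i, k}, {i, j, k}; each meets A ∖ {i}, so x IS a limit point.
  x = j: opens ∋ x are {i, j, k}; each meets A ∖ {j}, so x IS a limit point.
  x = k: open {k} ∋ x has {k} ∩ (A ∖ {k}) = ∅, so x is NOT a limit point.
Collecting: A' = {i, j}.


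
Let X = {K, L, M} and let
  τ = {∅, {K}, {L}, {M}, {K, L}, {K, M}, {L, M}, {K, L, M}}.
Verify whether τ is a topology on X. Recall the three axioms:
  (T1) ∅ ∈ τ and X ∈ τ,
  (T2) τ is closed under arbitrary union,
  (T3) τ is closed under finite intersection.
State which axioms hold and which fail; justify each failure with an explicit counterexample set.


τ IS a topology on X.

Axiom (T1): ∅ ∈ τ? Yes; X ∈ τ? Yes.
Axiom (T2/T3): check pairwise unions and intersections of members of τ.
All pairwise intersections and unions checked — each lies in τ. Therefore τ satisfies (T1), (T2), (T3): it IS a topology on X.


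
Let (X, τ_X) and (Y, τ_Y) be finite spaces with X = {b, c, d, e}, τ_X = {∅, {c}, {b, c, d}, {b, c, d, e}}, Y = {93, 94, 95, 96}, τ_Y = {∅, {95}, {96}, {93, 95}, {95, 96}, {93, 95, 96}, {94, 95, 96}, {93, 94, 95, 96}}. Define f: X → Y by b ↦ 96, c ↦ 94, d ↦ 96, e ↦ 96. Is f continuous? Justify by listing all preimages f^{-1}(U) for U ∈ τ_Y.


f is NOT continuous.

Compute f^{-1}(U) for each U ∈ τ_Y:
  U = ∅: f^{-1}(U) = ∅ ∈ τ_X ✓.
  U = {95}: f^{-1}(U) = ∅ ∈ τ_X ✓.
  U = {96}: f^{-1}(U) = {b, d, e} ∉ τ_X ✗.
  U = {93, 95}: f^{-1}(U) = ∅ ∈ τ_X ✓.
  U = {95, 96}: f^{-1}(U) = {b, d, e} ∉ τ_X ✗.
  U = {93, 95, 96}: f^{-1}(U) = {b, d, e} ∉ τ_X ✗.
  U = {94, 95, 96}: f^{-1}(U) = {b, c, d, e} ∈ τ_X ✓.
  U = {93, 94, 95, 96}: f^{-1}(U) = {b, c, d, e} ∈ τ_X ✓.
Found U = {96} with f^{-1}(U) = {b, d, e} not in τ_X. Therefore f is NOT continuous.


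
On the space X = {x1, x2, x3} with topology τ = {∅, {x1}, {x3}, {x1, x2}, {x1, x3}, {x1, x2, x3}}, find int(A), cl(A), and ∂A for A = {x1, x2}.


int(A) = {x1, x2}, cl(A) = {x1, x2}, ∂A = ∅.

Closed sets in (X, τ) are complements of opens:
  closed(X, τ) = {∅, {x2}, {x3}, {x1, x2}, {x2, x3}, {x1, x2, x3}}.
int(A) = ⋃ {U ∈ τ : U ⊆ A}. Opens contained in A: ∅, {x1}, {x1, x2}.
Taking the union of these: int(A) = {x1, x2}.
cl(A) = ⋂ {C closed : A ⊆ C}. Closed sets containing A: {x1, x2}, {x1, x2, x3}.
Intersecting these: cl(A) = {x1, x2}.
∂A = cl(A) ∖ int(A) = {x1, x2} ∖ {x1, x2} = ∅.


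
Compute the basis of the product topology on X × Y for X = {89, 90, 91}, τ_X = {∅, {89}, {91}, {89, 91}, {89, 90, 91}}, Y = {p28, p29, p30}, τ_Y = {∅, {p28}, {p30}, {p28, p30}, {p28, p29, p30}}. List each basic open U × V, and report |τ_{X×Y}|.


Basis B = {∅ × ∅, {89} × {p28}, {89} × {p30}, {91} × {p28}, {91} × {p30}, {89} × {p28, p30}, {89, 91} × {p28}, {89, 91} × {p30}, {91} × {p28, p30}, {89} × {p28, p29, p30}, {89, 90, 91} × {p28}, {89, 90, 91} × {p30}, {91} × {p28, p29, p30}, {89, 91} × {p28, p30}, {89, 91} × {p28, p29, p30}, {89, 90, 91} × {p28, p30}, {89, 90, 91} × {p28, p29, p30}}; |τ_{X×Y}| = 48.

Enumerate products U × V with U ∈ τ_X, V ∈ τ_Y (deduplicated):
  ∅ × ∅ = {} (∅)
  {89} × {p28} = {(89,p28)}
  {89} × {p30} = {(89,p30)}
  {91} × {p28} = {(91,p28)}
  {91} × {p30} = {(91,p30)}
  {89} × {p28, p30} = {(89,p28), (89,p30)}
  {89, 91} × {p28} = {(89,p28), (91,p28)}
  {89, 91} × {p30} = {(89,p30), (91,p30)}
  {91} × {p28, p30} = {(91,p28), (91,p30)}
  {89} × {p28, p29, p30} = {(89,p28), (89,p29), (89,p30)}
  {89, 90, 91} × {p28} = {(89,p28), (90,p28), (91,p28)}
  {89, 90, 91} × {p30} = {(89,p30), (90,p30), (91,p30)}
  {91} × {p28, p29, p30} = {(91,p28), (91,p29), (91,p30)}
  {89, 91} × {p28, p30} = {(89,p28), (89,p30), (91,p28), (91,p30)}
  {89, 91} × {p28, p29, p30} = {(89,p28), (89,p29), (89,p30), (91,p28), (91,p29), (91,p30)}
  {89, 90, 91} × {p28, p30} = {(89,p28), (89,p30), (90,p28), (90,p30), (91,p28), (91,p30)}
  {89, 90, 91} × {p28, p29, p30} = {(89,p28), (89,p29), (89,p30), (90,p28), (90,p29), (90,p30), (91,p28), (91,p29), (91,p30)}
These 17 distinct sets form the basis B.
Close under arbitrary unions to get τ_{X×Y}; counting gives |τ_{X×Y}| = 48.


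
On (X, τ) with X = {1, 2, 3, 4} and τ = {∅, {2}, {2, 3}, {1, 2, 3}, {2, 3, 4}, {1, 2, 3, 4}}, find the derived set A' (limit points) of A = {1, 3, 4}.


A' = {1, 4}

For each x ∈ X, list the open sets U ∈ τ with x ∈ U, then check whether U ∩ (A ∖ {x}) ≠ ∅ for every such U.
  x = 1: opens ∋ x are {1, 2, 3}, {1, 2, 3, 4}; each meets A ∖ {1}, so x IS a limit point.
  x = 2: open {2} ∋ x has {2} ∩ (A ∖ {2}) = ∅, so x is NOT a limit point.
  x = 3: open {2, 3} ∋ x has {2, 3} ∩ (A ∖ {3}) = ∅, so x is NOT a limit point.
  x = 4: opens ∋ x are {2, 3, 4}, {1, 2, 3, 4}; each meets A ∖ {4}, so x IS a limit point.
Collecting: A' = {1, 4}.


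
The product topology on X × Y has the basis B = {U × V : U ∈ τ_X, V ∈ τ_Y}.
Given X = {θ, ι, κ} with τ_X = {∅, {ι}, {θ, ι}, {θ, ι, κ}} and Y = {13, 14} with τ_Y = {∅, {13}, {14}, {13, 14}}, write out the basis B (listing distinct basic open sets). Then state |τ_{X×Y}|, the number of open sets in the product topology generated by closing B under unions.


Basis B = {∅ × ∅, {ι} × {13}, {ι} × {14}, {θ, ι} × {13}, {θ, ι} × {14}, {ι} × {13, 14}, {θ, ι, κ} × {13}, {θ, ι, κ} × {14}, {θ, ι} × {13, 14}, {θ, ι, κ} × {13, 14}}; |τ_{X×Y}| = 16.

Enumerate products U × V with U ∈ τ_X, V ∈ τ_Y (deduplicated):
  ∅ × ∅ = {} (∅)
  {ι} × {13} = {(ι,13)}
  {ι} × {14} = {(ι,14)}
  {θ, ι} × {13} = {(θ,13), (ι,13)}
  {θ, ι} × {14} = {(θ,14), (ι,14)}
  {ι} × {13, 14} = {(ι,13), (ι,14)}
  {θ, ι, κ} × {13} = {(θ,13), (ι,13), (κ,13)}
  {θ, ι, κ} × {14} = {(θ,14), (ι,14), (κ,14)}
  {θ, ι} × {13, 14} = {(θ,13), (θ,14), (ι,13), (ι,14)}
  {θ, ι, κ} × {13, 14} = {(θ,13), (θ,14), (ι,13), (ι,14), (κ,13), (κ,14)}
These 10 distinct sets form the basis B.
Close under arbitrary unions to get τ_{X×Y}; counting gives |τ_{X×Y}| = 16.


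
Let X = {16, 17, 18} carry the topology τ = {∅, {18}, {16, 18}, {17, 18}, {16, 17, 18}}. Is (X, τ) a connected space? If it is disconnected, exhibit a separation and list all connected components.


(X, τ) is connected.

Find clopen sets (U ∈ τ with X ∖ U ∈ τ):
  U = ∅, X ∖ U = {16, 17, 18} — both open, so U is clopen.
  U = {16, 17, 18}, X ∖ U = ∅ — both open, so U is clopen.
Only trivial clopens (∅ and X) exist, so (X, τ) is connected.
Compute connected components by grouping points that agree on all clopens:
  component: {16, 17, 18}


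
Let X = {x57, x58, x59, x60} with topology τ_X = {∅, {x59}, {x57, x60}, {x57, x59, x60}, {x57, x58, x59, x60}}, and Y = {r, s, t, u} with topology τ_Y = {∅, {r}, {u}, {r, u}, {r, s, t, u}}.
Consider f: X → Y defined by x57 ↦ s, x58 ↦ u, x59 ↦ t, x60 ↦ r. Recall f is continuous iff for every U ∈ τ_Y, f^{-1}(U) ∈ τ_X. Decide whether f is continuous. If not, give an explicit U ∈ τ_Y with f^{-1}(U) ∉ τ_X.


f is NOT continuous.

Compute f^{-1}(U) for each U ∈ τ_Y:
  U = ∅: f^{-1}(U) = ∅ ∈ τ_X ✓.
  U = {r}: f^{-1}(U) = {x60} ∉ τ_X ✗.
  U = {u}: f^{-1}(U) = {x58} ∉ τ_X ✗.
  U = {r, u}: f^{-1}(U) = {x58, x60} ∉ τ_X ✗.
  U = {r, s, t, u}: f^{-1}(U) = {x57, x58, x59, x60} ∈ τ_X ✓.
Found U = {r} with f^{-1}(U) = {x60} not in τ_X. Therefore f is NOT continuous.


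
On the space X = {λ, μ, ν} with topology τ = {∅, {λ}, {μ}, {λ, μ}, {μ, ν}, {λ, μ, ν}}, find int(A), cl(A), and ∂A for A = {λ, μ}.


int(A) = {λ, μ}, cl(A) = {λ, μ, ν}, ∂A = {ν}.

Closed sets in (X, τ) are complements of opens:
  closed(X, τ) = {∅, {λ}, {ν}, {λ, ν}, {μ, ν}, {λ, μ, ν}}.
int(A) = ⋃ {U ∈ τ : U ⊆ A}. Opens contained in A: ∅, {λ}, {μ}, {λ, μ}.
Taking the union of these: int(A) = {λ, μ}.
cl(A) = ⋂ {C closed : A ⊆ C}. Closed sets containing A: {λ, μ, ν}.
Intersecting these: cl(A) = {λ, μ, ν}.
∂A = cl(A) ∖ int(A) = {λ, μ, ν} ∖ {λ, μ} = {ν}.


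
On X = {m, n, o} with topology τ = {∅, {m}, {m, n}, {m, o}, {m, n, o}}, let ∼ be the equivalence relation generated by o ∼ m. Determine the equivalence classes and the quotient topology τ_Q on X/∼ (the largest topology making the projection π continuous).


X/∼ = {[m=o], [n]}; |τ_Q| = 3.

Equivalence classes: [m=o], [n].
Quotient map π: X → X/∼ sends m ↦ [m=o], n ↦ [n], o ↦ [m=o].
For each subset V ⊆ X/∼, compute π^{-1}(V) ⊆ X and check whether π^{-1}(V) ∈ τ. V is open in τ_Q iff π^{-1}(V) ∈ τ.
  V = {}: π^{-1}(V) = ∅ ∈ τ ✓.
  V = {[m=o]}: π^{-1}(V) = {m, o} ∈ τ ✓.
  V = {[n]}: π^{-1}(V) = {n} ∉ τ ✗.
  V = {[m=o], [n]}: π^{-1}(V) = {m, n, o} ∈ τ ✓.
Open sets in the quotient: τ_Q = {{}, {[m=o]}, {[m=o], [n]}} (3 elements).


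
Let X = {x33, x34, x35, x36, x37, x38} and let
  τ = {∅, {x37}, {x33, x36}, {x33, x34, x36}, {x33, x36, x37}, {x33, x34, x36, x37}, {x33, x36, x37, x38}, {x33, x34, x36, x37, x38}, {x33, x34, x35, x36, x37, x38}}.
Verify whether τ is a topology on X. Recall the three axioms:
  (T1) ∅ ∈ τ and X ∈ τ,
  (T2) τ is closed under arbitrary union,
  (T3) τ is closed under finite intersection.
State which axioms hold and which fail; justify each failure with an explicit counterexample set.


τ IS a topology on X.

Axiom (T1): ∅ ∈ τ? Yes; X ∈ τ? Yes.
Axiom (T2/T3): check pairwise unions and intersections of members of τ.
All pairwise intersections and unions checked — each lies in τ. Therefore τ satisfies (T1), (T2), (T3): it IS a topology on X.


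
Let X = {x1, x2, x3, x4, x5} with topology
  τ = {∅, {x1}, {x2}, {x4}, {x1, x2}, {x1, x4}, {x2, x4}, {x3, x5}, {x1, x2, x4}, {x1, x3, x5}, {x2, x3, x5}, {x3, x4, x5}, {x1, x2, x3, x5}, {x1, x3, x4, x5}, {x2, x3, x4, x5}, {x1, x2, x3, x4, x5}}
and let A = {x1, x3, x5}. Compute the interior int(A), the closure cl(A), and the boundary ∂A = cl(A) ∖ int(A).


int(A) = {x1, x3, x5}, cl(A) = {x1, x3, x5}, ∂A = ∅.

Closed sets in (X, τ) are complements of opens:
  closed(X, τ) = {∅, {x1}, {x2}, {x4}, {x1, x2}, {x1, x4}, {x2, x4}, {x3, x5}, {x1, x2, x4}, {x1, x3, x5}, {x2, x3, x5}, {x3, x4, x5}, {x1, x2, x3, x5}, {x1, x3, x4, x5}, {x2, x3, x4, x5}, {x1, x2, x3, x4, x5}}.
int(A) = ⋃ {U ∈ τ : U ⊆ A}. Opens contained in A: ∅, {x1}, {x3, x5}, {x1, x3, x5}.
Taking the union of these: int(A) = {x1, x3, x5}.
cl(A) = ⋂ {C closed : A ⊆ C}. Closed sets containing A: {x1, x3, x5}, {x1, x2, x3, x5}, {x1, x3, x4, x5}, {x1, x2, x3, x4, x5}.
Intersecting these: cl(A) = {x1, x3, x5}.
∂A = cl(A) ∖ int(A) = {x1, x3, x5} ∖ {x1, x3, x5} = ∅.


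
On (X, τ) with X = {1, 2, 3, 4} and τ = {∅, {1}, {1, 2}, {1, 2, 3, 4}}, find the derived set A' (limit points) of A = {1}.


A' = {2, 3, 4}

For each x ∈ X, list the open sets U ∈ τ with x ∈ U, then check whether U ∩ (A ∖ {x}) ≠ ∅ for every such U.
  x = 1: open {1} ∋ x has {1} ∩ (A ∖ {1}) = ∅, so x is NOT a limit point.
  x = 2: opens ∋ x are {1, 2}, {1, 2, 3, 4}; each meets A ∖ {2}, so x IS a limit point.
  x = 3: opens ∋ x are {1, 2, 3, 4}; each meets A ∖ {3}, so x IS a limit point.
  x = 4: opens ∋ x are {1, 2, 3, 4}; each meets A ∖ {4}, so x IS a limit point.
Collecting: A' = {2, 3, 4}.


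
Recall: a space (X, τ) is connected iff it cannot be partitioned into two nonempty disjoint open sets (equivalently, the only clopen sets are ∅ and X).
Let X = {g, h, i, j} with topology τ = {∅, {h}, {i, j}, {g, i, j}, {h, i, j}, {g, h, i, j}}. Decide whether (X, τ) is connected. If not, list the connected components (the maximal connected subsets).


(X, τ) is disconnected; components = [{h}, {g, i, j}].

Find clopen sets (U ∈ τ with X ∖ U ∈ τ):
  U = ∅, X ∖ U = {g, h, i, j} — both open, so U is clopen.
  U = {h}, X ∖ U = {g, i, j} — both open, so U is clopen.
  U = {g, i, j}, X ∖ U = {h} — both open, so U is clopen.
  U = {g, h, i, j}, X ∖ U = ∅ — both open, so U is clopen.
Nontrivial clopen(s) exist: e.g. {h}. So (X, τ) is disconnected.
Compute connected components by grouping points that agree on all clopens:
  component: {h}
  component: {g, i, j}


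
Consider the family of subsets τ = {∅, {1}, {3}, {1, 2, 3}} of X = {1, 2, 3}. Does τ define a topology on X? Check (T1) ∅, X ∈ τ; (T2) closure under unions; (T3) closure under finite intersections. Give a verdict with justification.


τ is NOT a topology on X.

Axiom (T1): ∅ ∈ τ? Yes; X ∈ τ? Yes.
Axiom (T2/T3): check pairwise unions and intersections of members of τ.
Counterexample for (T2): {1} ∪ {3} = {1, 3} ∉ τ. Therefore τ is NOT a topology.


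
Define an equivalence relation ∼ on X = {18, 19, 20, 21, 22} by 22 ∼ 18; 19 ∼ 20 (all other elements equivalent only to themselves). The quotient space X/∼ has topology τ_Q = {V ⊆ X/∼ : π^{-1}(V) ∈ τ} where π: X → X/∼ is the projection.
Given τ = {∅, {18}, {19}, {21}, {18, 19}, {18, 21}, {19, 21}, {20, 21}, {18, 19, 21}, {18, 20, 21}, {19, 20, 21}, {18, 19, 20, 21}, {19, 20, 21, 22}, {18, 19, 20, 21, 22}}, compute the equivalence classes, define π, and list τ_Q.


X/∼ = {[18=22], [19=20], [21]}; |τ_Q| = 4.

Equivalence classes: [18=22], [19=20], [21].
Quotient map π: X → X/∼ sends 18 ↦ [18=22], 19 ↦ [19=20], 20 ↦ [19=20], 21 ↦ [21], 22 ↦ [18=22].
For each subset V ⊆ X/∼, compute π^{-1}(V) ⊆ X and check whether π^{-1}(V) ∈ τ. V is open in τ_Q iff π^{-1}(V) ∈ τ.
  V = {}: π^{-1}(V) = ∅ ∈ τ ✓.
  V = {[18=22]}: π^{-1}(V) = {18, 22} ∉ τ ✗.
  V = {[19=20]}: π^{-1}(V) = {19, 20} ∉ τ ✗.
  V = {[18=22], [19=20]}: π^{-1}(V) = {18, 19, 20, 22} ∉ τ ✗.
  V = {[21]}: π^{-1}(V) = {21} ∈ τ ✓.
  V = {[18=22], [21]}: π^{-1}(V) = {18, 21, 22} ∉ τ ✗.
  V = {[19=20], [21]}: π^{-1}(V) = {19, 20, 21} ∈ τ ✓.
  V = {[18=22], [19=20], [21]}: π^{-1}(V) = {18, 19, 20, 21, 22} ∈ τ ✓.
Open sets in the quotient: τ_Q = {{}, {[21]}, {[19=20], [21]}, {[18=22], [19=20], [21]}} (4 elements).


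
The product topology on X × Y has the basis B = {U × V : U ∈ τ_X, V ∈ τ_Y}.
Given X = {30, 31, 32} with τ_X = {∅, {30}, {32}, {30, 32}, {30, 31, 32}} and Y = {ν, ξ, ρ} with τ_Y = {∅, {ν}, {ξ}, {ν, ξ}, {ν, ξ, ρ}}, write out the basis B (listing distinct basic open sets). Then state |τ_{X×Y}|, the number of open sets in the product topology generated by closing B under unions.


Basis B = {∅ × ∅, {30} × {ν}, {30} × {ξ}, {32} × {ν}, {32} × {ξ}, {30} × {ν, ξ}, {30, 32} × {ν}, {30, 32} × {ξ}, {32} × {ν, ξ}, {30} × {ν, ξ, ρ}, {30, 31, 32} × {ν}, {30, 31, 32} × {ξ}, {32} × {ν, ξ, ρ}, {30, 32} × {ν, ξ}, {30, 32} × {ν, ξ, ρ}, {30, 31, 32} × {ν, ξ}, {30, 31, 32} × {ν, ξ, ρ}}; |τ_{X×Y}| = 48.

Enumerate products U × V with U ∈ τ_X, V ∈ τ_Y (deduplicated):
  ∅ × ∅ = {} (∅)
  {30} × {ν} = {(30,ν)}
  {30} × {ξ} = {(30,ξ)}
  {32} × {ν} = {(32,ν)}
  {32} × {ξ} = {(32,ξ)}
  {30} × {ν, ξ} = {(30,ν), (30,ξ)}
  {30, 32} × {ν} = {(30,ν), (32,ν)}
  {30, 32} × {ξ} = {(30,ξ), (32,ξ)}
  {32} × {ν, ξ} = {(32,ν), (32,ξ)}
  {30} × {ν, ξ, ρ} = {(30,ν), (30,ξ), (30,ρ)}
  {30, 31, 32} × {ν} = {(30,ν), (31,ν), (32,ν)}
  {30, 31, 32} × {ξ} = {(30,ξ), (31,ξ), (32,ξ)}
  {32} × {ν, ξ, ρ} = {(32,ν), (32,ξ), (32,ρ)}
  {30, 32} × {ν, ξ} = {(30,ν), (30,ξ), (32,ν), (32,ξ)}
  {30, 32} × {ν, ξ, ρ} = {(30,ν), (30,ξ), (30,ρ), (32,ν), (32,ξ), (32,ρ)}
  {30, 31, 32} × {ν, ξ} = {(30,ν), (30,ξ), (31,ν), (31,ξ), (32,ν), (32,ξ)}
  {30, 31, 32} × {ν, ξ, ρ} = {(30,ν), (30,ξ), (30,ρ), (31,ν), (31,ξ), (31,ρ), (32,ν), (32,ξ), (32,ρ)}
These 17 distinct sets form the basis B.
Close under arbitrary unions to get τ_{X×Y}; counting gives |τ_{X×Y}| = 48.


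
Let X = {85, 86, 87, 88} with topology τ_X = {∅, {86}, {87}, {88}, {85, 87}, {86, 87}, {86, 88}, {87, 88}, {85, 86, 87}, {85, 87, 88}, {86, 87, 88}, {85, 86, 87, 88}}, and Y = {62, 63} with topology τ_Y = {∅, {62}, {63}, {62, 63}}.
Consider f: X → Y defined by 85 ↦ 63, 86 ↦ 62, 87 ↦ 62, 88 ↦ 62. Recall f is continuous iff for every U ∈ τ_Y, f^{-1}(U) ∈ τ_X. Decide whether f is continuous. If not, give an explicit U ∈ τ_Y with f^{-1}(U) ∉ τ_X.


f is NOT continuous.

Compute f^{-1}(U) for each U ∈ τ_Y:
  U = ∅: f^{-1}(U) = ∅ ∈ τ_X ✓.
  U = {62}: f^{-1}(U) = {86, 87, 88} ∈ τ_X ✓.
  U = {63}: f^{-1}(U) = {85} ∉ τ_X ✗.
  U = {62, 63}: f^{-1}(U) = {85, 86, 87, 88} ∈ τ_X ✓.
Found U = {63} with f^{-1}(U) = {85} not in τ_X. Therefore f is NOT continuous.


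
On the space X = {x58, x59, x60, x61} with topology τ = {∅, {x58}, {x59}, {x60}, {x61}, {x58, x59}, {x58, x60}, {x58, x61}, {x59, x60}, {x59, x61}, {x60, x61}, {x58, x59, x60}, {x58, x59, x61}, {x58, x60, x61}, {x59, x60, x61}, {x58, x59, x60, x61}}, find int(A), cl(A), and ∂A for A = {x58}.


int(A) = {x58}, cl(A) = {x58}, ∂A = ∅.

Closed sets in (X, τ) are complements of opens:
  closed(X, τ) = {∅, {x58}, {x59}, {x60}, {x61}, {x58, x59}, {x58, x60}, {x58, x61}, {x59, x60}, {x59, x61}, {x60, x61}, {x58, x59, x60}, {x58, x59, x61}, {x58, x60, x61}, {x59, x60, x61}, {x58, x59, x60, x61}}.
int(A) = ⋃ {U ∈ τ : U ⊆ A}. Opens contained in A: ∅, {x58}.
Taking the union of these: int(A) = {x58}.
cl(A) = ⋂ {C closed : A ⊆ C}. Closed sets containing A: {x58}, {x58, x59}, {x58, x60}, {x58, x61}, {x58, x59, x60}, {x58, x59, x61}, {x58, x60, x61}, {x58, x59, x60, x61}.
Intersecting these: cl(A) = {x58}.
∂A = cl(A) ∖ int(A) = {x58} ∖ {x58} = ∅.


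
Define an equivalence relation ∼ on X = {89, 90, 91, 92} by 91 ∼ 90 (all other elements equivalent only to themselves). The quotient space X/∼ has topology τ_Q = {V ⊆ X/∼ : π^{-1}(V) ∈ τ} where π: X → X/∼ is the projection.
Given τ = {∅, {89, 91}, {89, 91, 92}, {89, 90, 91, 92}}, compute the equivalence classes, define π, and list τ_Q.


X/∼ = {[89], [90=91], [92]}; |τ_Q| = 2.

Equivalence classes: [89], [90=91], [92].
Quotient map π: X → X/∼ sends 89 ↦ [89], 90 ↦ [90=91], 91 ↦ [90=91], 92 ↦ [92].
For each subset V ⊆ X/∼, compute π^{-1}(V) ⊆ X and check whether π^{-1}(V) ∈ τ. V is open in τ_Q iff π^{-1}(V) ∈ τ.
  V = {}: π^{-1}(V) = ∅ ∈ τ ✓.
  V = {[89]}: π^{-1}(V) = {89} ∉ τ ✗.
  V = {[90=91]}: π^{-1}(V) = {90, 91} ∉ τ ✗.
  V = {[89], [90=91]}: π^{-1}(V) = {89, 90, 91} ∉ τ ✗.
  V = {[92]}: π^{-1}(V) = {92} ∉ τ ✗.
  V = {[89], [92]}: π^{-1}(V) = {89, 92} ∉ τ ✗.
  V = {[90=91], [92]}: π^{-1}(V) = {90, 91, 92} ∉ τ ✗.
  V = {[89], [90=91], [92]}: π^{-1}(V) = {89, 90, 91, 92} ∈ τ ✓.
Open sets in the quotient: τ_Q = {{}, {[89], [90=91], [92]}} (2 elements).


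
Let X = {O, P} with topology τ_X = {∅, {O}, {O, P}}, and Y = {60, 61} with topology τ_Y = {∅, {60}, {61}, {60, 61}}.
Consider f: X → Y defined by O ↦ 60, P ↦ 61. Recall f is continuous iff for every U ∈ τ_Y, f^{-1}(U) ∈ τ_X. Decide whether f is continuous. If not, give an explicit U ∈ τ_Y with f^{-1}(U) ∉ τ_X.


f is NOT continuous.

Compute f^{-1}(U) for each U ∈ τ_Y:
  U = ∅: f^{-1}(U) = ∅ ∈ τ_X ✓.
  U = {60}: f^{-1}(U) = {O} ∈ τ_X ✓.
  U = {61}: f^{-1}(U) = {P} ∉ τ_X ✗.
  U = {60, 61}: f^{-1}(U) = {O, P} ∈ τ_X ✓.
Found U = {61} with f^{-1}(U) = {P} not in τ_X. Therefore f is NOT continuous.


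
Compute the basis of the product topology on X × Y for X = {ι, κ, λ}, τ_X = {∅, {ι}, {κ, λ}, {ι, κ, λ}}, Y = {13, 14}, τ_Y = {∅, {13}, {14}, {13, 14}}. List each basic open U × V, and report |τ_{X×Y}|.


Basis B = {∅ × ∅, {ι} × {13}, {ι} × {14}, {ι} × {13, 14}, {κ, λ} × {13}, {κ, λ} × {14}, {ι, κ, λ} × {13}, {ι, κ, λ} × {14}, {κ, λ} × {13, 14}, {ι, κ, λ} × {13, 14}}; |τ_{X×Y}| = 16.

Enumerate products U × V with U ∈ τ_X, V ∈ τ_Y (deduplicated):
  ∅ × ∅ = {} (∅)
  {ι} × {13} = {(ι,13)}
  {ι} × {14} = {(ι,14)}
  {ι} × {13, 14} = {(ι,13), (ι,14)}
  {κ, λ} × {13} = {(κ,13), (λ,13)}
  {κ, λ} × {14} = {(κ,14), (λ,14)}
  {ι, κ, λ} × {13} = {(ι,13), (κ,13), (λ,13)}
  {ι, κ, λ} × {14} = {(ι,14), (κ,14), (λ,14)}
  {κ, λ} × {13, 14} = {(κ,13), (κ,14), (λ,13), (λ,14)}
  {ι, κ, λ} × {13, 14} = {(ι,13), (ι,14), (κ,13), (κ,14), (λ,13), (λ,14)}
These 10 distinct sets form the basis B.
Close under arbitrary unions to get τ_{X×Y}; counting gives |τ_{X×Y}| = 16.


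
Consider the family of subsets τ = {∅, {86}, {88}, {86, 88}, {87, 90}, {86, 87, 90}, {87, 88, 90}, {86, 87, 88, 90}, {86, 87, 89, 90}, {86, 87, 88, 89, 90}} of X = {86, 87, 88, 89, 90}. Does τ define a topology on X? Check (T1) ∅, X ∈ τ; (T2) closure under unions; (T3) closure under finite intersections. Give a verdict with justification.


τ IS a topology on X.

Axiom (T1): ∅ ∈ τ? Yes; X ∈ τ? Yes.
Axiom (T2/T3): check pairwise unions and intersections of members of τ.
All pairwise intersections and unions checked — each lies in τ. Therefore τ satisfies (T1), (T2), (T3): it IS a topology on X.


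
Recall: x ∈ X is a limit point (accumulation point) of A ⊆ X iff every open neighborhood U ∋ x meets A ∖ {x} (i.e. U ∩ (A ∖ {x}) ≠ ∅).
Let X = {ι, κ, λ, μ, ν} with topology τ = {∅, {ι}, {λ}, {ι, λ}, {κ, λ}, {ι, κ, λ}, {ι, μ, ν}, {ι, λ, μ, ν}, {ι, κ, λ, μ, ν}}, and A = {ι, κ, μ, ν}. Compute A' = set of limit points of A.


A' = {μ, ν}

For each x ∈ X, list the open sets U ∈ τ with x ∈ U, then check whether U ∩ (A ∖ {x}) ≠ ∅ for every such U.
  x = ι: open {ι} ∋ x has {ι} ∩ (A ∖ {ι}) = ∅, so x is NOT a limit point.
  x = κ: open {κ, λ} ∋ x has {κ, λ} ∩ (A ∖ {κ}) = ∅, so x is NOT a limit point.
  x = λ: open {λ} ∋ x has {λ} ∩ (A ∖ {λ}) = ∅, so x is NOT a limit point.
  x = μ: opens ∋ x are {ι, μ, ν}, {ι, λ, μ, ν}, {ι, κ, λ, μ, ν}; each meets A ∖ {μ}, so x IS a limit point.
  x = ν: opens ∋ x are {ι, μ, ν}, {ι, λ, μ, ν}, {ι, κ, λ, μ, ν}; each meets A ∖ {ν}, so x IS a limit point.
Collecting: A' = {μ, ν}.
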